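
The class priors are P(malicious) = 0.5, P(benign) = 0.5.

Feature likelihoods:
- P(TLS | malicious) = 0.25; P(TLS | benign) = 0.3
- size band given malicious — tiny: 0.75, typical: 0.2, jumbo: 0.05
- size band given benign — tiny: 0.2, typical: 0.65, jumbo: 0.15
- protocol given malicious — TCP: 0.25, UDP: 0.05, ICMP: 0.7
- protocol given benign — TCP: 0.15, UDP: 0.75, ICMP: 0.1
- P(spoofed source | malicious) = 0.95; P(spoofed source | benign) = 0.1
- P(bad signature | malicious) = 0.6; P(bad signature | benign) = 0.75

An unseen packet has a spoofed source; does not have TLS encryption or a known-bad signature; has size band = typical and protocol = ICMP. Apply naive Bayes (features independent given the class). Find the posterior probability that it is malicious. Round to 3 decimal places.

0.972

malicious: 0.5 × (1−0.25) × 0.2 × 0.7 × 0.95 × (1−0.6) = 0.01995
benign: 0.5 × (1−0.3) × 0.65 × 0.1 × 0.1 × (1−0.75) = 0.00056875
P(malicious | x) = 0.01995 / 0.02051875 ≈ 0.972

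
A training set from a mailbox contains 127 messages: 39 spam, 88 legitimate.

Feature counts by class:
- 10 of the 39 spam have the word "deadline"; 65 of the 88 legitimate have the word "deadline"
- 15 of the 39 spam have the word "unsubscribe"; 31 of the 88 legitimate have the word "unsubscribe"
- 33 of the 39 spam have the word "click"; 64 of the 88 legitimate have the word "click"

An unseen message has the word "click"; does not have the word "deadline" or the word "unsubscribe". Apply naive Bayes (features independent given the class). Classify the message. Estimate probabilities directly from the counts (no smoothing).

spam: (39/127) × (29/39) × (24/39) × (33/39) ≈ 0.118902
legitimate: (88/127) × (23/88) × (57/88) × (64/88) ≈ 0.0853127
Highest score → spam.

spam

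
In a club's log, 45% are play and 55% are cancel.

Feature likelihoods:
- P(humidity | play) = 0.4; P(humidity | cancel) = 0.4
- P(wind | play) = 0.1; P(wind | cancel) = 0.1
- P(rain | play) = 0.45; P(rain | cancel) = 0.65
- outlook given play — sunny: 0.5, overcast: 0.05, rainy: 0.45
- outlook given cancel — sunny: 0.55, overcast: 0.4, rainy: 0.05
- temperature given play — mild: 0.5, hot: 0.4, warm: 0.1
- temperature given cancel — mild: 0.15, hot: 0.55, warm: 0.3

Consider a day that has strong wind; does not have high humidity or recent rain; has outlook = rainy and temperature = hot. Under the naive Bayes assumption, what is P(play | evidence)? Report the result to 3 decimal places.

play: 0.45 × (1−0.4) × 0.1 × (1−0.45) × 0.45 × 0.4 = 0.002673
cancel: 0.55 × (1−0.4) × 0.1 × (1−0.65) × 0.05 × 0.55 = 0.000317625
P(play | x) = 0.002673 / 0.002990625 ≈ 0.894

0.894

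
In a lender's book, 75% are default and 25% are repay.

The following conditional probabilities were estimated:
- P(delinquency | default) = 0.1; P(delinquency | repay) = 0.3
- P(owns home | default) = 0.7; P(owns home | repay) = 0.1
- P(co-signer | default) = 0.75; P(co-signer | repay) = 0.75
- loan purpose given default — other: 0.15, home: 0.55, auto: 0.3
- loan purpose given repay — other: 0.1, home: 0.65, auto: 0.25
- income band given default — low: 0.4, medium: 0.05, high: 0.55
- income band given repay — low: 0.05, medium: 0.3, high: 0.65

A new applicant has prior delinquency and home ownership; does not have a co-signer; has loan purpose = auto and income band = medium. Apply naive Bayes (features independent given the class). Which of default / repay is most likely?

default

default: 0.75 × 0.1 × 0.7 × (1−0.75) × 0.3 × 0.05 = 0.000196875
repay: 0.25 × 0.3 × 0.1 × (1−0.75) × 0.25 × 0.3 = 0.000140625
Highest score → default.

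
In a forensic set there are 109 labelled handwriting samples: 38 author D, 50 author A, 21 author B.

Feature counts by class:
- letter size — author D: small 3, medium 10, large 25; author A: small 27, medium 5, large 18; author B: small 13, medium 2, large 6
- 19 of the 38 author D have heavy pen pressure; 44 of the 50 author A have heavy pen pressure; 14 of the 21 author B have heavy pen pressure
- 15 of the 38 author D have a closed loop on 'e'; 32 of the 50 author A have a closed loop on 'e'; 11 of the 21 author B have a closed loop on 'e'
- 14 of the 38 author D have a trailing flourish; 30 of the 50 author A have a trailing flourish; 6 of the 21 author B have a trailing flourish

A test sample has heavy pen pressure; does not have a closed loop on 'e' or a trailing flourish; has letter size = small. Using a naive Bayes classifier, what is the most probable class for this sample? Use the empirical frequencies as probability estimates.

author D: (38/109) × (3/38) × (19/38) × (23/38) × (24/38) ≈ 0.00526062
author A: (50/109) × (27/50) × (44/50) × (18/50) × (20/50) ≈ 0.0313894
author B: (21/109) × (13/21) × (14/21) × (10/21) × (15/21) ≈ 0.0270445
Highest score → author A.

author A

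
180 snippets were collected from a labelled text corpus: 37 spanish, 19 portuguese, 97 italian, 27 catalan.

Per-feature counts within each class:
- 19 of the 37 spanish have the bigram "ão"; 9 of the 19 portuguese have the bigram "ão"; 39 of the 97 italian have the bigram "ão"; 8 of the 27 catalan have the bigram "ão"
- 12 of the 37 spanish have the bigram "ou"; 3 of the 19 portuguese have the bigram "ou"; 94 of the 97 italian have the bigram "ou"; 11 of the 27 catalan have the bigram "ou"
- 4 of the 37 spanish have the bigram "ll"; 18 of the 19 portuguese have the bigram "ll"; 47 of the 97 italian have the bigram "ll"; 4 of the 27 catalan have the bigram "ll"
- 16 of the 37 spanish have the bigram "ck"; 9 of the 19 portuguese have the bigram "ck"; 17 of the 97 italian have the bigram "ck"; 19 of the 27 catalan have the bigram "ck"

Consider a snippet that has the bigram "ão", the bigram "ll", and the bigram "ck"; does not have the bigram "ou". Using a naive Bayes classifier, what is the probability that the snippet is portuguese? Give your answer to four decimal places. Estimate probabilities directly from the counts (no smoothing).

spanish: (37/180) × (19/37) × (25/37) × (4/37) × (16/37) ≈ 0.00333423
portuguese: (19/180) × (9/19) × (16/19) × (18/19) × (9/19) ≈ 0.0188949
italian: (97/180) × (39/97) × (3/97) × (47/97) × (17/97) ≈ 0.000569043
catalan: (27/180) × (8/27) × (16/27) × (4/27) × (19/27) ≈ 0.00274574
P(portuguese | x) = 0.0188949 / 0.025543913 ≈ 0.7397

0.7397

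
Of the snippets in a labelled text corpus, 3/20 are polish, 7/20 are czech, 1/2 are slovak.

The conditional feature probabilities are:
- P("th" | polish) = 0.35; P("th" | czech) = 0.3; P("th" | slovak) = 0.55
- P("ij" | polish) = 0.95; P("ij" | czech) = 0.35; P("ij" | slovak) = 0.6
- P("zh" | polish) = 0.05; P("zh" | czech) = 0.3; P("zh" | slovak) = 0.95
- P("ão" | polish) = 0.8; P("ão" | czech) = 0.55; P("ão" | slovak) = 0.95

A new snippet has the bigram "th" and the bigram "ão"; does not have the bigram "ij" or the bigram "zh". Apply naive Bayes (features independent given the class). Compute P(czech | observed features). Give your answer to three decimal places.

0.784

polish: 0.15 × 0.35 × (1−0.95) × (1−0.05) × 0.8 = 0.001995
czech: 0.35 × 0.3 × (1−0.35) × (1−0.3) × 0.55 = 0.02627625
slovak: 0.5 × 0.55 × (1−0.6) × (1−0.95) × 0.95 = 0.005225
P(czech | x) = 0.02627625 / 0.03349625 ≈ 0.784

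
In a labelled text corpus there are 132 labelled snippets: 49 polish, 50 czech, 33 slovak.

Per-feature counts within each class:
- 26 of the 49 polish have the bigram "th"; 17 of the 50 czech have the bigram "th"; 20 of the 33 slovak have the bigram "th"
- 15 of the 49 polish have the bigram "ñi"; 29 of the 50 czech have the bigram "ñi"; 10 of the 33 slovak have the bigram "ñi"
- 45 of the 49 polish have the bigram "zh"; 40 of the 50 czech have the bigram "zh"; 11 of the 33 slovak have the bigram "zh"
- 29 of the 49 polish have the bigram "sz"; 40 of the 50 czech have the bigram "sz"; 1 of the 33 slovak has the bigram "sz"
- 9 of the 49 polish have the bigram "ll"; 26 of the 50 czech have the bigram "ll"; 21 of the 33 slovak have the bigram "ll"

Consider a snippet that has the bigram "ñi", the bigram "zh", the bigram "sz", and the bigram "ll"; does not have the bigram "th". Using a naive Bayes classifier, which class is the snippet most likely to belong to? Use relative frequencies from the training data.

polish: (49/132) × (23/49) × (15/49) × (45/49) × (29/49) × (9/49) ≈ 0.00532493
czech: (50/132) × (33/50) × (29/50) × (40/50) × (40/50) × (26/50) = 0.048256
slovak: (33/132) × (13/33) × (10/33) × (11/33) × (1/33) × (21/33) ≈ 0.000191834
Highest score → czech.

czech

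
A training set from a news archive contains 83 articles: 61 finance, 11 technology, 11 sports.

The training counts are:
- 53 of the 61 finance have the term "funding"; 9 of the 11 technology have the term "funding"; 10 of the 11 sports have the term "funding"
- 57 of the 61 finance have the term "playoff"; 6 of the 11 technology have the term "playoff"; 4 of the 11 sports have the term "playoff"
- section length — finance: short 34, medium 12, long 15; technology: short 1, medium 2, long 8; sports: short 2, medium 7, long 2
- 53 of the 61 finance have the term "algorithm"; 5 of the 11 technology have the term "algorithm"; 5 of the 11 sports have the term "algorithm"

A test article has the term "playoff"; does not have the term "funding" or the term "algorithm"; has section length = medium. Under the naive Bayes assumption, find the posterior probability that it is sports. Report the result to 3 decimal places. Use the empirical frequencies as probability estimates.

finance: (61/83) × (8/61) × (57/61) × (12/61) × (8/61) ≈ 0.00232364
technology: (11/83) × (2/11) × (6/11) × (2/11) × (6/11) ≈ 0.00130349
sports: (11/83) × (1/11) × (4/11) × (7/11) × (6/11) ≈ 0.00152073
P(sports | x) = 0.00152073 / 0.00514786 ≈ 0.295

0.295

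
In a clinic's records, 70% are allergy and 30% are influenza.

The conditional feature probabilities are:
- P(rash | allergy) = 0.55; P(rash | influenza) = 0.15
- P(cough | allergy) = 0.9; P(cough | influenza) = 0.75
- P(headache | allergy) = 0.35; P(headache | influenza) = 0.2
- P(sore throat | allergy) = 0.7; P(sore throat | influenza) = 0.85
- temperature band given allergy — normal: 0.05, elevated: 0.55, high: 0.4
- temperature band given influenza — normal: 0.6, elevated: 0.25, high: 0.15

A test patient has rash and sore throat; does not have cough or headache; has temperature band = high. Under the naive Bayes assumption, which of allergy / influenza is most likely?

allergy

allergy: 0.7 × 0.55 × (1−0.9) × (1−0.35) × 0.7 × 0.4 = 0.007007
influenza: 0.3 × 0.15 × (1−0.75) × (1−0.2) × 0.85 × 0.15 = 0.0011475
Highest score → allergy.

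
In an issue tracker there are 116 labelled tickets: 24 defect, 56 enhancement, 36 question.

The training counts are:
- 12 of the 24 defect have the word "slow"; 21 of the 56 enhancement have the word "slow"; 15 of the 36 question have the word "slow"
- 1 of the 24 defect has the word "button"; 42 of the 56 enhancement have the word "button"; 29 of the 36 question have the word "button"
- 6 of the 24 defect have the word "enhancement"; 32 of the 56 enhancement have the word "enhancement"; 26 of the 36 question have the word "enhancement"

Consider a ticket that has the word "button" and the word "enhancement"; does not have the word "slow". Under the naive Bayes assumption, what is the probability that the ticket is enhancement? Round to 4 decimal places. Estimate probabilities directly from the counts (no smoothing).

0.5486

defect: (24/116) × (12/24) × (1/24) × (6/24) ≈ 0.00107759
enhancement: (56/116) × (35/56) × (42/56) × (32/56) ≈ 0.12931
question: (36/116) × (21/36) × (29/36) × (26/36) ≈ 0.105324
P(enhancement | x) = 0.12931 / 0.23571159 ≈ 0.5486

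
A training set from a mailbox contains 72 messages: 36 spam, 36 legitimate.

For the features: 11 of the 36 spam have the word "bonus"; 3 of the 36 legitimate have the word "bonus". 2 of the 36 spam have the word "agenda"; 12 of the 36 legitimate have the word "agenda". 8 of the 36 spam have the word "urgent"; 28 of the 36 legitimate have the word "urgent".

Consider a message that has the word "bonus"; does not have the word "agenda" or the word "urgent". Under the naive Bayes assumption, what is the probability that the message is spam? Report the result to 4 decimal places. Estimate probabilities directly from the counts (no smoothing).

0.9479

spam: (36/72) × (11/36) × (34/36) × (28/36) ≈ 0.112226
legitimate: (36/72) × (3/36) × (24/36) × (8/36) ≈ 0.00617284
P(spam | x) = 0.112226 / 0.11839884 ≈ 0.9479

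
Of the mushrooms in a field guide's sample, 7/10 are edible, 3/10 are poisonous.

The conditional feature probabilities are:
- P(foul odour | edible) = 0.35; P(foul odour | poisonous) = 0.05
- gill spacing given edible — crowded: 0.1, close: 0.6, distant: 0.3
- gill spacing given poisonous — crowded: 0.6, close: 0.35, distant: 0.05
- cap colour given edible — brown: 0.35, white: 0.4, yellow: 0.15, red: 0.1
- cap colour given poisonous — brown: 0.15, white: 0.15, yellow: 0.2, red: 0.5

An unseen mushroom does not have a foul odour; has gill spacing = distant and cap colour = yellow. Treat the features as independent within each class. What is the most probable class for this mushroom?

edible

edible: 0.7 × (1−0.35) × 0.3 × 0.15 = 0.020475
poisonous: 0.3 × (1−0.05) × 0.05 × 0.2 = 0.00285
Highest score → edible.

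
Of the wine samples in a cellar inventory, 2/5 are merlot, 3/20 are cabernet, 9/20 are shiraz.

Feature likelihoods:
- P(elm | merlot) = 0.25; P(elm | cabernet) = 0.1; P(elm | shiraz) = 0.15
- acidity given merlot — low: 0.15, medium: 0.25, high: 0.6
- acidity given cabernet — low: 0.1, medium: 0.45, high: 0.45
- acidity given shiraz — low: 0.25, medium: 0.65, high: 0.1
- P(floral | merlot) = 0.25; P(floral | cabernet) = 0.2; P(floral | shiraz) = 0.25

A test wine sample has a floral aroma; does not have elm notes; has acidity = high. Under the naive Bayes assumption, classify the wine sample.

merlot

merlot: 0.4 × (1−0.25) × 0.6 × 0.25 = 0.045
cabernet: 0.15 × (1−0.1) × 0.45 × 0.2 = 0.01215
shiraz: 0.45 × (1−0.15) × 0.1 × 0.25 = 0.0095625
Highest score → merlot.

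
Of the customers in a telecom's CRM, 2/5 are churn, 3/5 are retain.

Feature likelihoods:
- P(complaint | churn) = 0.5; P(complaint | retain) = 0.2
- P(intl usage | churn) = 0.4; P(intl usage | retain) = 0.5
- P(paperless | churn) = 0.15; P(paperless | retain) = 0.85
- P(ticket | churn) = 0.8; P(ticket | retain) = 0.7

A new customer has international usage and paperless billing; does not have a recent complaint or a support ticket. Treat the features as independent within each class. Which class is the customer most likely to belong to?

churn: 0.4 × (1−0.5) × 0.4 × 0.15 × (1−0.8) = 0.0024
retain: 0.6 × (1−0.2) × 0.5 × 0.85 × (1−0.7) = 0.0612
Highest score → retain.

retain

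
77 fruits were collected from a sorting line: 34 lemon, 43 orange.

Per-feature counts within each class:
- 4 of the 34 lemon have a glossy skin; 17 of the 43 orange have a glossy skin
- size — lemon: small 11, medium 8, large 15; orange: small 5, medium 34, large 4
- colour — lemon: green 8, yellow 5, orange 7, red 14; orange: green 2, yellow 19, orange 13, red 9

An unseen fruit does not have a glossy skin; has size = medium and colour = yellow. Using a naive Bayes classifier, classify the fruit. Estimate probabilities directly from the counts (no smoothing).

lemon: (34/77) × (30/34) × (8/34) × (5/34) ≈ 0.0134813
orange: (43/77) × (26/43) × (34/43) × (19/43) ≈ 0.117972
Highest score → orange.

orange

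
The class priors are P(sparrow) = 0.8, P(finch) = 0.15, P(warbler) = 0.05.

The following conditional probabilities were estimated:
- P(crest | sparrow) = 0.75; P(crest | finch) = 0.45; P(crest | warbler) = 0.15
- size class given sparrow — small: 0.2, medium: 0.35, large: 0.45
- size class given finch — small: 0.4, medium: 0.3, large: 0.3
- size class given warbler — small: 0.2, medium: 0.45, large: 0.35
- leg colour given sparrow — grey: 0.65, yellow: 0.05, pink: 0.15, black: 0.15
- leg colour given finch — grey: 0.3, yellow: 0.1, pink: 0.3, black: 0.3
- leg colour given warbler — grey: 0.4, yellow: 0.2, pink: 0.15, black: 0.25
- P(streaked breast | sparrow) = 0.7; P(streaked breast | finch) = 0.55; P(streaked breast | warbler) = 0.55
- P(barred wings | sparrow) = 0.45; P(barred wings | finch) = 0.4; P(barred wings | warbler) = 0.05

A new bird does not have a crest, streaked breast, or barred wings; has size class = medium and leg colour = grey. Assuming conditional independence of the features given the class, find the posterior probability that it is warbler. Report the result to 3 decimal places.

sparrow: 0.8 × (1−0.75) × 0.35 × 0.65 × (1−0.7) × (1−0.45) = 0.0075075
finch: 0.15 × (1−0.45) × 0.3 × 0.3 × (1−0.55) × (1−0.4) = 0.00200475
warbler: 0.05 × (1−0.15) × 0.45 × 0.4 × (1−0.55) × (1−0.05) = 0.003270375
P(warbler | x) = 0.003270375 / 0.012782625 ≈ 0.256

0.256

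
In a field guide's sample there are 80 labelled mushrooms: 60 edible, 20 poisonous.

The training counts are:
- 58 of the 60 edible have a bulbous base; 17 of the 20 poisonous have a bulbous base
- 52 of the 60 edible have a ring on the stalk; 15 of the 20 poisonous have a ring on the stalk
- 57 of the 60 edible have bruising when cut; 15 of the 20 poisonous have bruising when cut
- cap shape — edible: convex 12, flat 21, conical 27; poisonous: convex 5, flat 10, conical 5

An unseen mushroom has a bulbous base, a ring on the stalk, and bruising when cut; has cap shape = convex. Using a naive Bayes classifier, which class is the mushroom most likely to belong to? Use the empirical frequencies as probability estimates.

edible: (60/80) × (58/60) × (52/60) × (57/60) × (12/60) ≈ 0.119383
poisonous: (20/80) × (17/20) × (15/20) × (15/20) × (5/20) = 0.0298828125
Highest score → edible.

edible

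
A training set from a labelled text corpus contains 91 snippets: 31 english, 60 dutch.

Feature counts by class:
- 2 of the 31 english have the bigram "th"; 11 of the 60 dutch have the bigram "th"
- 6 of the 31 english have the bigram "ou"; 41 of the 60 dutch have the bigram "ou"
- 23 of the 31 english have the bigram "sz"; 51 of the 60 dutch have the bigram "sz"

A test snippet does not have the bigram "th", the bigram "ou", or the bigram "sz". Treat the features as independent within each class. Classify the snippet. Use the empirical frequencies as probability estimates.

english: (31/91) × (29/31) × (25/31) × (8/31) ≈ 0.0663229
dutch: (60/91) × (49/60) × (19/60) × (9/60) ≈ 0.0255769
Highest score → english.

english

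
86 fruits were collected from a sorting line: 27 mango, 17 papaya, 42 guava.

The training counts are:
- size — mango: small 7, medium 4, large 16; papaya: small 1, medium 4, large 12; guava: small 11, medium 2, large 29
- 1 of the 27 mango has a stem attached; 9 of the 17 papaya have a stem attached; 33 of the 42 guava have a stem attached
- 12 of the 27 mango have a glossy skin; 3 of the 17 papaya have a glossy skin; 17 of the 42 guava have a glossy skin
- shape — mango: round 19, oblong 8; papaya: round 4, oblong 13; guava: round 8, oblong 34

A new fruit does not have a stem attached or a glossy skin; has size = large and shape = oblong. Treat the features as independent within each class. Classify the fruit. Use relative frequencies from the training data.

papaya

mango: (27/86) × (16/27) × (26/27) × (15/27) × (8/27) ≈ 0.0294907
papaya: (17/86) × (12/17) × (8/17) × (14/17) × (13/17) ≈ 0.0413521
guava: (42/86) × (29/42) × (9/42) × (25/42) × (34/42) ≈ 0.0348187
Highest score → papaya.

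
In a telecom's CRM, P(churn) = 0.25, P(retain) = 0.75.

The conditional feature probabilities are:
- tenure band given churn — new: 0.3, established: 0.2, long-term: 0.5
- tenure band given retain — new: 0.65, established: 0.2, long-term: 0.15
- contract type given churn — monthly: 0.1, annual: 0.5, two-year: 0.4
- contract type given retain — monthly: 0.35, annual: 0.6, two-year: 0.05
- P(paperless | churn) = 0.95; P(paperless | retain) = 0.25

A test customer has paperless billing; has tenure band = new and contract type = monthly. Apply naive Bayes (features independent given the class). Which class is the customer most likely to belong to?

churn: 0.25 × 0.3 × 0.1 × 0.95 = 0.007125
retain: 0.75 × 0.65 × 0.35 × 0.25 = 0.04265625
Highest score → retain.

retain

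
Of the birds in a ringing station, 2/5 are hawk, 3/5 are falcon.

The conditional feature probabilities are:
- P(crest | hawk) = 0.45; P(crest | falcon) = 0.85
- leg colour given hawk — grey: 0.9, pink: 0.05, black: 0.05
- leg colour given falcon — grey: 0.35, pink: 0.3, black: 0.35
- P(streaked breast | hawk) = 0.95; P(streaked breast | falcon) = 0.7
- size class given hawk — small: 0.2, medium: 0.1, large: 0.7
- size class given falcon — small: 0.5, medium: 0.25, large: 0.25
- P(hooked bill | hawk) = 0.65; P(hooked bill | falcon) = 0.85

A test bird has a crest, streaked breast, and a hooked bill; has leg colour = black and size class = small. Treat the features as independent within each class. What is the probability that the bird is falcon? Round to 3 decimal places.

hawk: 0.4 × 0.45 × 0.05 × 0.95 × 0.2 × 0.65 = 0.0011115
falcon: 0.6 × 0.85 × 0.35 × 0.7 × 0.5 × 0.85 = 0.05310375
P(falcon | x) = 0.05310375 / 0.05421525 ≈ 0.979

0.979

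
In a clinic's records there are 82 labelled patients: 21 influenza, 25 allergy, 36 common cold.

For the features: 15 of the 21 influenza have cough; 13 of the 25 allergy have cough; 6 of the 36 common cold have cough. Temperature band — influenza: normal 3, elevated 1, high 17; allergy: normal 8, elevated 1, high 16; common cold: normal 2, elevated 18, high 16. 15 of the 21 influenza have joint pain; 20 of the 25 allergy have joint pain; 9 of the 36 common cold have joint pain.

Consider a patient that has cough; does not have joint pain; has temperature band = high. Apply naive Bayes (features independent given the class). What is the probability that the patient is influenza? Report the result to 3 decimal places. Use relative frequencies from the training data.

0.486

influenza: (21/82) × (15/21) × (17/21) × (6/21) ≈ 0.0423096
allergy: (25/82) × (13/25) × (16/25) × (5/25) ≈ 0.0202927
common cold: (36/82) × (6/36) × (16/36) × (27/36) ≈ 0.0243902
P(influenza | x) = 0.0423096 / 0.0869925 ≈ 0.486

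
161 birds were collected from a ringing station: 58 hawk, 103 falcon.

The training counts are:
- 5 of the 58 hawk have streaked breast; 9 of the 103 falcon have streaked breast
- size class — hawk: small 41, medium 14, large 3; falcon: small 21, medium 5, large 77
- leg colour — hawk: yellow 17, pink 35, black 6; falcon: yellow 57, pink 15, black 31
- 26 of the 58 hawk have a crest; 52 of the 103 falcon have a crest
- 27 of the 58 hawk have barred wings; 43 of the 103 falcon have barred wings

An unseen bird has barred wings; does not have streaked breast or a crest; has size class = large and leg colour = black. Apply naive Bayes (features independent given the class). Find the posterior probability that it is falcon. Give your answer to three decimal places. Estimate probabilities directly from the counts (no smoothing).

0.984

hawk: (58/161) × (53/58) × (3/58) × (6/58) × (32/58) × (27/58) ≈ 0.000452402
falcon: (103/161) × (94/103) × (77/103) × (31/103) × (51/103) × (43/103) ≈ 0.0271546
P(falcon | x) = 0.0271546 / 0.027607002 ≈ 0.984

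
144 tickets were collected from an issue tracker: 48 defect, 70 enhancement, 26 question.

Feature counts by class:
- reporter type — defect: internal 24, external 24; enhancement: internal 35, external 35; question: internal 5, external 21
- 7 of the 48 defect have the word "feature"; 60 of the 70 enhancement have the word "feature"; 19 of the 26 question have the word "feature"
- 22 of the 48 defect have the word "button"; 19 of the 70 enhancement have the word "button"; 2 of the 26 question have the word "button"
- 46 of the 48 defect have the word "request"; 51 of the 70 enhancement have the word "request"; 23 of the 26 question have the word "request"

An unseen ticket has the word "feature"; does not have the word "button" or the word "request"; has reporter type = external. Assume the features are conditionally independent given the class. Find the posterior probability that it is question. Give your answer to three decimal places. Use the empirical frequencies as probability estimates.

0.214

defect: (48/144) × (24/48) × (7/48) × (26/48) × (2/48) ≈ 0.000548563
enhancement: (70/144) × (35/70) × (60/70) × (51/70) × (19/70) ≈ 0.041199
question: (26/144) × (21/26) × (19/26) × (24/26) × (3/26) ≈ 0.0113507
P(question | x) = 0.0113507 / 0.053098263 ≈ 0.214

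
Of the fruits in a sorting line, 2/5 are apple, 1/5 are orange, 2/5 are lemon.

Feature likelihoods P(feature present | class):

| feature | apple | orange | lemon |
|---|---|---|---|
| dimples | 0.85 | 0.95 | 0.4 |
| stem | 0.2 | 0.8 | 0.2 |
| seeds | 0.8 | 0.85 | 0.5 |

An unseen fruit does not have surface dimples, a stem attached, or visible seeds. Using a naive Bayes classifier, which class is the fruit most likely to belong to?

lemon

apple: 0.4 × (1−0.85) × (1−0.2) × (1−0.8) = 0.0096
orange: 0.2 × (1−0.95) × (1−0.8) × (1−0.85) = 0.0003
lemon: 0.4 × (1−0.4) × (1−0.2) × (1−0.5) = 0.096
Highest score → lemon.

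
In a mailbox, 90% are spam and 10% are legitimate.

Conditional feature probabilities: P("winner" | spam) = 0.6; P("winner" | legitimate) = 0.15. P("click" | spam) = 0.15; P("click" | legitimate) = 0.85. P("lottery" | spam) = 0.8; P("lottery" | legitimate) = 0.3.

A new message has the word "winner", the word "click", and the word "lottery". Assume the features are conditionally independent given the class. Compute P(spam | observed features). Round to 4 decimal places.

spam: 0.9 × 0.6 × 0.15 × 0.8 = 0.0648
legitimate: 0.1 × 0.15 × 0.85 × 0.3 = 0.003825
P(spam | x) = 0.0648 / 0.068625 ≈ 0.9443

0.9443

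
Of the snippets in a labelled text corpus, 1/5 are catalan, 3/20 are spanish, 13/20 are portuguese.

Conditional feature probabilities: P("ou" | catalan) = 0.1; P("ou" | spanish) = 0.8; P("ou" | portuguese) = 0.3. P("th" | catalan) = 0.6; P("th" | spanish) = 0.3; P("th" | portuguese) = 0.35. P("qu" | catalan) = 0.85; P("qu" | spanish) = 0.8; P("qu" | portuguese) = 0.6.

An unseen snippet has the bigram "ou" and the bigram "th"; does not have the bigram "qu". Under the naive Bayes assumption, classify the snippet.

catalan: 0.2 × 0.1 × 0.6 × (1−0.85) = 0.0018
spanish: 0.15 × 0.8 × 0.3 × (1−0.8) = 0.0072
portuguese: 0.65 × 0.3 × 0.35 × (1−0.6) = 0.0273
Highest score → portuguese.

portuguese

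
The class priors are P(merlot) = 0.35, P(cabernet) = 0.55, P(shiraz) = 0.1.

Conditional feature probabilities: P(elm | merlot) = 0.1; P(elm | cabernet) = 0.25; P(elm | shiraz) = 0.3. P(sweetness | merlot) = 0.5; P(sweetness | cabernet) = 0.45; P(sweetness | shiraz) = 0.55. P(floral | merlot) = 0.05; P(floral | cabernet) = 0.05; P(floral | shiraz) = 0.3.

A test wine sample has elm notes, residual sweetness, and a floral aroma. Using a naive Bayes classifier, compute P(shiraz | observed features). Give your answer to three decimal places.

0.555

merlot: 0.35 × 0.1 × 0.5 × 0.05 = 0.000875
cabernet: 0.55 × 0.25 × 0.45 × 0.05 = 0.00309375
shiraz: 0.1 × 0.3 × 0.55 × 0.3 = 0.00495
P(shiraz | x) = 0.00495 / 0.00891875 ≈ 0.555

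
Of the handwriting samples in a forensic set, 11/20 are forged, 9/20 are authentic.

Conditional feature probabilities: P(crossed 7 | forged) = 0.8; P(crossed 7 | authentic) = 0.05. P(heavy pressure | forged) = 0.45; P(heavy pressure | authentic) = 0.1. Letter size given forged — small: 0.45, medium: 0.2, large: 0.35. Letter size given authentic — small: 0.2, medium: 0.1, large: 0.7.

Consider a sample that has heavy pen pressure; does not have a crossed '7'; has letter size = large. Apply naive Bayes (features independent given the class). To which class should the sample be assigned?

authentic

forged: 0.55 × (1−0.8) × 0.45 × 0.35 = 0.017325
authentic: 0.45 × (1−0.05) × 0.1 × 0.7 = 0.029925
Highest score → authentic.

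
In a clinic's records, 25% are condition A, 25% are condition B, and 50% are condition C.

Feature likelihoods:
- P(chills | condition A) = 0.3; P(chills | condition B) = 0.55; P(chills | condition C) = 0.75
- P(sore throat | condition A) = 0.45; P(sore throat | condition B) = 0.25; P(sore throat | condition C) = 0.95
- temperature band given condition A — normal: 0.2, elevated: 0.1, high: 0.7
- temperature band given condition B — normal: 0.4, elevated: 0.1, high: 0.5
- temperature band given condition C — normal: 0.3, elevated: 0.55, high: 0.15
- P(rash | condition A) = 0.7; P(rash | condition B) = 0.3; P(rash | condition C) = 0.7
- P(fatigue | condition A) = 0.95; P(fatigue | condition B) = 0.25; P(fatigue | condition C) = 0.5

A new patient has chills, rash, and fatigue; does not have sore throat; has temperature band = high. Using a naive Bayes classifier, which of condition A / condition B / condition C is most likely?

condition A: 0.25 × 0.3 × (1−0.45) × 0.7 × 0.7 × 0.95 = 0.019201875
condition B: 0.25 × 0.55 × (1−0.25) × 0.5 × 0.3 × 0.25 = 0.0038671875
condition C: 0.5 × 0.75 × (1−0.95) × 0.15 × 0.7 × 0.5 = 0.000984375
Highest score → condition A.

condition A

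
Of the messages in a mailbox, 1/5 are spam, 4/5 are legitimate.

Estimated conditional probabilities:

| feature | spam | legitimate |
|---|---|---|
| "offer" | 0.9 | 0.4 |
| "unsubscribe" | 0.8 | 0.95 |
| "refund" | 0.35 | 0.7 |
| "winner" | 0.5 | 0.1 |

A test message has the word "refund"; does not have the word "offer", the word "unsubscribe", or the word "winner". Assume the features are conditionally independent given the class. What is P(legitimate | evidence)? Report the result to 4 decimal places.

spam: 0.2 × (1−0.9) × (1−0.8) × 0.35 × (1−0.5) = 0.0007
legitimate: 0.8 × (1−0.4) × (1−0.95) × 0.7 × (1−0.1) = 0.01512
P(legitimate | x) = 0.01512 / 0.01582 ≈ 0.9558

0.9558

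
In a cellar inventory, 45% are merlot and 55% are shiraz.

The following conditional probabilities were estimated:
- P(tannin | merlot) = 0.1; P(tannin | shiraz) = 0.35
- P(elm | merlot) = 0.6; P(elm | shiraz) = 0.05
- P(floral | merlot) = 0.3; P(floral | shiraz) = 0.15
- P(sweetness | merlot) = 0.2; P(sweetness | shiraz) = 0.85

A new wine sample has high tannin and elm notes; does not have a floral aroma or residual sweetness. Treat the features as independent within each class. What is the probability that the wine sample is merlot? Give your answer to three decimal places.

0.925

merlot: 0.45 × 0.1 × 0.6 × (1−0.3) × (1−0.2) = 0.01512
shiraz: 0.55 × 0.35 × 0.05 × (1−0.15) × (1−0.85) = 0.0012271875
P(merlot | x) = 0.01512 / 0.0163471875 ≈ 0.925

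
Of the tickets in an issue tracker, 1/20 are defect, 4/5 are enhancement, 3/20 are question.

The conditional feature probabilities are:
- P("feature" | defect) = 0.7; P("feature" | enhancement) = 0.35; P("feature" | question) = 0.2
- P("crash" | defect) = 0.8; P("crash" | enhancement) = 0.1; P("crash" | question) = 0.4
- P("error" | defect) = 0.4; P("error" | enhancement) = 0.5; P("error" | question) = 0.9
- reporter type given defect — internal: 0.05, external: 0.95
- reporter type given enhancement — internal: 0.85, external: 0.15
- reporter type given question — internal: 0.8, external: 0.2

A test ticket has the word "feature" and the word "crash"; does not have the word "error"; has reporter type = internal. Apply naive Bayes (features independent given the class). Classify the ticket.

enhancement

defect: 0.05 × 0.7 × 0.8 × (1−0.4) × 0.05 = 0.00084
enhancement: 0.8 × 0.35 × 0.1 × (1−0.5) × 0.85 = 0.0119
question: 0.15 × 0.2 × 0.4 × (1−0.9) × 0.8 = 0.00096
Highest score → enhancement.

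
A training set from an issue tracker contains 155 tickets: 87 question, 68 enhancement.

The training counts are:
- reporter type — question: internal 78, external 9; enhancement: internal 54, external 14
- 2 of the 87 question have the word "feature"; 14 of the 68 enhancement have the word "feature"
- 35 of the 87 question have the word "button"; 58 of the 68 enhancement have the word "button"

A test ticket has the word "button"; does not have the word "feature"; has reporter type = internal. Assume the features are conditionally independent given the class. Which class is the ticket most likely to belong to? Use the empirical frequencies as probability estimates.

question: (87/155) × (78/87) × (85/87) × (35/87) ≈ 0.197793
enhancement: (68/155) × (54/68) × (54/68) × (58/68) ≈ 0.235975
Highest score → enhancement.

enhancement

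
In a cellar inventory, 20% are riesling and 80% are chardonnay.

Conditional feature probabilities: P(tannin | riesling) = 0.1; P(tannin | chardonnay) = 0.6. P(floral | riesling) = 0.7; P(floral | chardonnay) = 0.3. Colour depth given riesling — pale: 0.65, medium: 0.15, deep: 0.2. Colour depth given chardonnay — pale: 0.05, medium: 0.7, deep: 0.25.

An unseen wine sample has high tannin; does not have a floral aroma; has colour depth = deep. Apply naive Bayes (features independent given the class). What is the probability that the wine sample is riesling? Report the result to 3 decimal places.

0.014

riesling: 0.2 × 0.1 × (1−0.7) × 0.2 = 0.0012
chardonnay: 0.8 × 0.6 × (1−0.3) × 0.25 = 0.084
P(riesling | x) = 0.0012 / 0.0852 ≈ 0.014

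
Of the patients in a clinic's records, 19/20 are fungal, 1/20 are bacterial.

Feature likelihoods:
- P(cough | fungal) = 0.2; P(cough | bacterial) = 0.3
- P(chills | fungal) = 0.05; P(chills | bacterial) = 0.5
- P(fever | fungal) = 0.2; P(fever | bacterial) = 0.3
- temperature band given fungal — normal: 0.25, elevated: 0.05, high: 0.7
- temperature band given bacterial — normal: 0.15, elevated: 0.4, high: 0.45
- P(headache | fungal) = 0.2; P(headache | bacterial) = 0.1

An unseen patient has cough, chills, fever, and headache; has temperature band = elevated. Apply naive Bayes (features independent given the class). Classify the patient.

fungal: 0.95 × 0.2 × 0.05 × 0.2 × 0.05 × 0.2 = 0.000019
bacterial: 0.05 × 0.3 × 0.5 × 0.3 × 0.4 × 0.1 = 0.00009
Highest score → bacterial.

bacterial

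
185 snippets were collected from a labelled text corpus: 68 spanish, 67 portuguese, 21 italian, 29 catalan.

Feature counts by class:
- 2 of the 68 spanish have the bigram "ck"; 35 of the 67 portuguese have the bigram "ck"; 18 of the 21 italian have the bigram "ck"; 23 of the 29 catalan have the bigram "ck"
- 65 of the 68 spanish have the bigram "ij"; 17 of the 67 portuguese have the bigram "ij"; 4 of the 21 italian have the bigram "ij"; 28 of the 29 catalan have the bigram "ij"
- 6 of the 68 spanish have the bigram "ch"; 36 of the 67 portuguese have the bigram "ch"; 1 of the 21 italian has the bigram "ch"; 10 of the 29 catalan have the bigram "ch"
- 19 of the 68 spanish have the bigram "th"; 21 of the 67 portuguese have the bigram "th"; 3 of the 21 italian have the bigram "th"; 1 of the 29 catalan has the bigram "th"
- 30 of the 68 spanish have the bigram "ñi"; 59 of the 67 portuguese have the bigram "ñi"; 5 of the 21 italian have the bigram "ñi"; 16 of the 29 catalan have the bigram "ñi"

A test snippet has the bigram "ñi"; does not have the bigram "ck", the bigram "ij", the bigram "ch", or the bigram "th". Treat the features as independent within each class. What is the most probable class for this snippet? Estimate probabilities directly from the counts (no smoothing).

portuguese

spanish: (68/185) × (66/68) × (3/68) × (62/68) × (49/68) × (30/68) ≈ 0.00456212
portuguese: (67/185) × (32/67) × (50/67) × (31/67) × (46/67) × (59/67) ≈ 0.0361094
italian: (21/185) × (3/21) × (17/21) × (20/21) × (18/21) × (5/21) ≈ 0.00255149
catalan: (29/185) × (6/29) × (1/29) × (19/29) × (28/29) × (16/29) ≈ 0.000390319
Highest score → portuguese.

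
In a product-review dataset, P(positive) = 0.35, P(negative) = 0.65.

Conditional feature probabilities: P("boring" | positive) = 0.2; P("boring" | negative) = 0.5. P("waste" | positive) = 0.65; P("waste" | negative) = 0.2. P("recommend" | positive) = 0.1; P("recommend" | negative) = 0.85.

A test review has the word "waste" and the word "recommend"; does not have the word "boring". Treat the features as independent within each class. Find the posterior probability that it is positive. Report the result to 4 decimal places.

0.2478

positive: 0.35 × (1−0.2) × 0.65 × 0.1 = 0.0182
negative: 0.65 × (1−0.5) × 0.2 × 0.85 = 0.05525
P(positive | x) = 0.0182 / 0.07345 ≈ 0.2478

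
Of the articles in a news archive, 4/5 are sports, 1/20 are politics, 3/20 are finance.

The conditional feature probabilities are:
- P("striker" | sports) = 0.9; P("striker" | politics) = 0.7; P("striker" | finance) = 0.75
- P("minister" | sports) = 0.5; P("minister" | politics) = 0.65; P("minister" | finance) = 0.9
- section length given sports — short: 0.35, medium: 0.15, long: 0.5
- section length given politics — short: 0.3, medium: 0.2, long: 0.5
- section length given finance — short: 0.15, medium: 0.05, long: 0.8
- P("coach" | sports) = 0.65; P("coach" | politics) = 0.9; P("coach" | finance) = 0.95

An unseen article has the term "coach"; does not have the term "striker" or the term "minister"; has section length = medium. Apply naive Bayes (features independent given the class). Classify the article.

sports: 0.8 × (1−0.9) × (1−0.5) × 0.15 × 0.65 = 0.0039
politics: 0.05 × (1−0.7) × (1−0.65) × 0.2 × 0.9 = 0.000945
finance: 0.15 × (1−0.75) × (1−0.9) × 0.05 × 0.95 = 0.000178125
Highest score → sports.

sports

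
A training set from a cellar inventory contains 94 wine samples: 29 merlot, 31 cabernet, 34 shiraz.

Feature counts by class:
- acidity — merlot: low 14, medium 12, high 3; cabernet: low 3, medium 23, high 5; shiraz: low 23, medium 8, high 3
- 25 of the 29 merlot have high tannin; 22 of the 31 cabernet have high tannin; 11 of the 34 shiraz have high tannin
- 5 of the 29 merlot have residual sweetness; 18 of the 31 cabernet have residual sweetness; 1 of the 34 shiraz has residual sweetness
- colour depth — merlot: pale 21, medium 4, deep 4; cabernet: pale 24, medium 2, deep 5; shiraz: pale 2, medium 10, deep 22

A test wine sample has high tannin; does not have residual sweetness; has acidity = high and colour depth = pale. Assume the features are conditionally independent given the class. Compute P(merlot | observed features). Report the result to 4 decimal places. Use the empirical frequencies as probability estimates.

0.5621

merlot: (29/94) × (3/29) × (25/29) × (24/29) × (21/29) ≈ 0.0164881
cabernet: (31/94) × (5/31) × (22/31) × (13/31) × (24/31) ≈ 0.0122556
shiraz: (34/94) × (3/34) × (11/34) × (33/34) × (2/34) ≈ 0.000589513
P(merlot | x) = 0.0164881 / 0.029333213 ≈ 0.5621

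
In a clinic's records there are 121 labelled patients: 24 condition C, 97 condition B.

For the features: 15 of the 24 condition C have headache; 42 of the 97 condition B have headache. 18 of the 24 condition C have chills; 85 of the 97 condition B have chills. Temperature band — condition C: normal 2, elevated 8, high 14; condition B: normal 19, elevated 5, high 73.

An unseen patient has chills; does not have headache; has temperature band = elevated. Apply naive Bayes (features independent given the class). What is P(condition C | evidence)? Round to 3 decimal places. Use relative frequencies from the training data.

condition C: (24/121) × (9/24) × (18/24) × (8/24) ≈ 0.018595
condition B: (97/121) × (55/97) × (85/97) × (5/97) ≈ 0.0205316
P(condition C | x) = 0.018595 / 0.0391266 ≈ 0.475

0.475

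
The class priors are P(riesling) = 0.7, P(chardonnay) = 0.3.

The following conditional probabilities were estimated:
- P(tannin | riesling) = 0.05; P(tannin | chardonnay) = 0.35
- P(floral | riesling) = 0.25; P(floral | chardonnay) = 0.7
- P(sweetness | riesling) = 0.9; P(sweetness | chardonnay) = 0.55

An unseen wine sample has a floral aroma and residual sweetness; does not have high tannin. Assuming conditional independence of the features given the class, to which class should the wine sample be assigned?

riesling

riesling: 0.7 × (1−0.05) × 0.25 × 0.9 = 0.149625
chardonnay: 0.3 × (1−0.35) × 0.7 × 0.55 = 0.075075
Highest score → riesling.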